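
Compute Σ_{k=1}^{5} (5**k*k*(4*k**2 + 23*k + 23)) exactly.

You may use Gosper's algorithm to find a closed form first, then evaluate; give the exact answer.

Σ = 4218750

r(k) = 5*(4*k**3 + 35*k**2 + 81*k + 50)/(k*(4*k**2 + 23*k + 23)) after simplifying.
Take A(k)=5, B(k)=1, C(k)=k**3 + 23*k**2/4 + 23*k/4.
f must satisfy (5)·f(k+1) − (1)·f(k) = k**3 + 23*k**2/4 + 23*k/4.
d = 3 from the (0,0,3) case.
Coefficient equations give f(k) = k*(k - 1)*(k + 3)/4.
Certificate R = B(k−1)f/C = (k - 1)*(k + 3)/(4*k**2 + 23*k + 23) gives s_k = 5**k*k*(k**2 + 2*k - 3).
s_(k+1) − s_k = 5**k*k*(4*k**2 + 23*k + 23) = t_k.
Telescoping: Σ = s_(6) − s_(1) = 4218750 − (0) = 4218750.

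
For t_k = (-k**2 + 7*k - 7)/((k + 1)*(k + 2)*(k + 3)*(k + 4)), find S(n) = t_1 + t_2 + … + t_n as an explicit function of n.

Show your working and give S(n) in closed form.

Ratio r(k) = -(k + 1)*(7*k - (k + 1)**2)/((k + 5)*(k**2 - 7*k + 7)).
Normal form (A,B,C) = (k + 1, k + 5, k**2 - 7*k + 7).
Need (k + 1)·f(k+1) − (k + 4)·f(k) = k**2 - 7*k + 7.
Bound: deg f ≤ 3.
Match coefficients ⇒ f(k) = k*(k**2 + 3*k + 17)/3.
R(k) = B(k−1)·f(k)/C(k) = k*(k + 4)*(k**2 + 3*k + 17)/(3*(k**2 - 7*k + 7)); s_k = R·t_k = k*(-k**2 - 3*k - 17)/(3*(k + 1)*(k + 2)*(k + 3)).
s_(k+1) − s_k = (-k**2 + 7*k - 7)/(k**4 + 10*k**3 + 35*k**2 + 50*k + 24) = t_k.
Telescope: S(n) = s_(n+1) − s_(1) = (-n**3 - 6*n**2 - 26*n - 21)/(3*(n**3 + 9*n**2 + 26*n + 24)) − (-7/24) = n*(-n**2 + 15*n - 26)/(24*(n**3 + 9*n**2 + 26*n + 24)).

S(n) = n*(-n**2 + 15*n - 26)/(24*(n**3 + 9*n**2 + 26*n + 24))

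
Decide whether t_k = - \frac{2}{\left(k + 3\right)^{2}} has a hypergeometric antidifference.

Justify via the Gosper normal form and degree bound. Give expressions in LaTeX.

No. Not Gosper-summable.

r(k) = (k + 3)**2/(k + 4)**2 after simplifying.
Take A(k)=k**2 + 6*k + 9, B(k)=k**2 + 8*k + 16, C(k)=1.
Need (k**2 + 6*k + 9)·f(k+1) − (k**2 + 6*k + 9)·f(k) = 1.
deg f ≤ 0 (via 2,2,0).
Generic f = c0 gives residual -1; -1 = 0 cannot hold, so t_k is not Gosper-summable.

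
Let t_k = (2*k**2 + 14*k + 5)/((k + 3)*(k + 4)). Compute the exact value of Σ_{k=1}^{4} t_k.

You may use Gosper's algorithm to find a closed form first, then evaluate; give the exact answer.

Compute t_(k+1)/t_k: get (k + 3)*(14*k + 2*(k + 1)**2 + 19)/((k + 5)*(2*k**2 + 14*k + 5)).
Factor: A=k + 3; B=k + 5; C=k**2 + 7*k + 5/2.
Key eq: (k + 3)·f(k+1) = (k + 4)·f(k) + (k**2 + 7*k + 5/2).
From deg A=1, deg B=1, deg C=2: d=2.
Match coefficients ⇒ f(k) = k*(6*k - 1)/6.
So s_k = (B(k−1)f/C)·t_k = (k*(k + 4)*(6*k - 1)/(3*(2*k**2 + 14*k + 5)))·t_k = k*(6*k - 1)/(3*(k + 3)).
Verify: (2*k**2 + 14*k + 5)/(k**2 + 7*k + 12) matches t_k.
Evaluate s at k=5 and k=1: 145/24 and 5/12; difference 45/8.

Σ = 45/8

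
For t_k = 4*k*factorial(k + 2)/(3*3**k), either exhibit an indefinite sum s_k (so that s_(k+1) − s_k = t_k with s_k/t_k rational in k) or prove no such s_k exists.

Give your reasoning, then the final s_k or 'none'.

s_k = 4*factorial(k + 2)/3**k

The ratio is (k + 1)*(k + 3)/(3*k).
So A=k/3 + 1 and B=1, with C=k.
Key eq: (k/3 + 1)·f(k+1) = (1)·f(k) + (k).
Bound: deg f ≤ 0.
Match coefficients ⇒ f(k) = 3.
Certificate R = B(k−1)f/C = 3/k gives s_k = 4*factorial(k + 2)/3**k.
s_(k+1) − s_k = 4*k*factorial(k + 2)/(3*3**k) = t_k.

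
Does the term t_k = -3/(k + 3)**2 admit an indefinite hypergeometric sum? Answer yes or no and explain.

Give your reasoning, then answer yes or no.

No. Not Gosper-summable.

The ratio is (k + 3)**2/(k + 4)**2.
Gosper form: A/B · C(k+1)/C(k) with A=k**2 + 6*k + 9, B=k**2 + 8*k + 16, C=1.
Key eq: (k**2 + 6*k + 9)·f(k+1) = (k**2 + 6*k + 9)·f(k) + (1).
Bound: deg f ≤ 0.
f = c0 ⇒ A·f(k+1) − B(k−1)·f(k) − C = -1. The system {-1 = 0} is inconsistent; no antidifference.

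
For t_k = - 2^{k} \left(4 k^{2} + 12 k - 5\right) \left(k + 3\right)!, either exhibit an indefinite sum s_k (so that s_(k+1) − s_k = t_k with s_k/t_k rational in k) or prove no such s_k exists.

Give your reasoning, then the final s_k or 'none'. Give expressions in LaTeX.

Step 1: r(k) = 2*(4*k**3 + 36*k**2 + 91*k + 44)/(4*k**2 + 12*k - 5).
Factor: A=2*k + 8; B=1; C=k**2 + 3*k - 5/4.
Key eq: (2*k + 8)·f(k+1) = (1)·f(k) + (k**2 + 3*k - 5/4).
From deg A=1, deg B=0, deg C=2: d=1.
Match coefficients ⇒ f(k) = (2*k - 3)/4.
R(k) = B(k−1)·f(k)/C(k) = (2*k - 3)/(4*k**2 + 12*k - 5); s_k = R·t_k = -2**k*(2*k - 3)*factorial(k + 3).
s_(k+1) − s_k = -2**k*(4*k**2 + 12*k - 5)*factorial(k + 3) = t_k.

s_k = - 2^{k} \left(2 k - 3\right) \left(k + 3\right)!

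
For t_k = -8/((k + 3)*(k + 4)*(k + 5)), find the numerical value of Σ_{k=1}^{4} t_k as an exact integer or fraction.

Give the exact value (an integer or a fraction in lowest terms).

Σ = -13/90

Step 1: r(k) = (k + 3)/(k + 6).
Take A(k)=k + 3, B(k)=k + 6, C(k)=1.
Need (k + 3)·f(k+1) − (k + 5)·f(k) = 1.
d = 2 from the (1,1,0) case.
A polynomial solution: f(k) = k*(k + 7)/24.
So s_k = (B(k−1)f/C)·t_k = (k*(k + 5)*(k + 7)/24)·t_k = k*(-k - 7)/(3*(k + 3)*(k + 4)).
Check: Δs_k = -8/(k**3 + 12*k**2 + 47*k + 60). ✓
Evaluate s at k=5 and k=1: -5/18 and -2/15; difference -13/90.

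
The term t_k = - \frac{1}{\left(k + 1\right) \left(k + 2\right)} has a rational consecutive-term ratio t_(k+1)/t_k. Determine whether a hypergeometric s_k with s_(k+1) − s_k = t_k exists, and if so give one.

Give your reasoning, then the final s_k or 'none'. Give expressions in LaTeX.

r(k) = (k + 1)/(k + 3) after simplifying.
Gosper form: A/B · C(k+1)/C(k) with A=k + 1, B=k + 3, C=1.
f must satisfy (k + 1)·f(k+1) − (k + 2)·f(k) = 1.
d = 1 from the (1,1,0) case.
Coefficient equations give f(k) = k.
Then R = B(k−1)f/C = k*(k + 2), so s_k = R(k)·t_k = -k/(k + 1).
Verify: -1/(k**2 + 3*k + 2) matches t_k.

s_k = - \frac{k}{k + 1}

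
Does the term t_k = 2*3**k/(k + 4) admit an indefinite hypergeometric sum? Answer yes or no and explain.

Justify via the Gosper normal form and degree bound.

Ratio r(k) = 3*(k + 4)/(k + 5).
So A=3*k + 12 and B=k + 5, with C=1.
f must satisfy (3*k + 12)·f(k+1) − (k + 4)·f(k) = 1.
Bound: deg f ≤ -1.
Bound -1 < 0, so the key equation has no polynomial solution.

No; the degree bound rules out any f.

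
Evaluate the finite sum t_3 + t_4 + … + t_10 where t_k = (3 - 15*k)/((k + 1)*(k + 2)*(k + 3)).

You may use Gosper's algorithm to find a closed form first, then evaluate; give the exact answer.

Compute t_(k+1)/t_k: get (k + 1)*(5*k + 4)/((k + 4)*(5*k - 1)).
So A=k + 1 and B=k + 4, with C=k - 1/5.
Set up (k + 1)·f(k+1) − (k + 3)·f(k) − (k - 1/5) = 0.
deg f ≤ 2 (via 1,1,1).
Solving with deg f ≤ 2: f(k) = k*(k - 2)/5.
So s_k = (B(k−1)f/C)·t_k = (k*(k - 2)*(k + 3)/(5*k - 1))·t_k = -3*k*(k - 2)/((k + 1)*(k + 2)).
Check: Δs_k = 3*(1 - 5*k)/(k**3 + 6*k**2 + 11*k + 6). ✓
Σ_(k=3)^(10) t_k = s_(11) − s_(3) = -99/52 − (-9/20) = -189/130.

Σ = -189/130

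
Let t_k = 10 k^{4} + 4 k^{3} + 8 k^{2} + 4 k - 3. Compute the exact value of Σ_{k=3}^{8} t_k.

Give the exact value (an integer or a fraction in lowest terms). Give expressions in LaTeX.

Σ = 94404

Ratio r(k) = (10*k**4 + 44*k**3 + 80*k**2 + 72*k + 23)/(10*k**4 + 4*k**3 + 8*k**2 + 4*k - 3).
Take A(k)=1, B(k)=1, C(k)=k**4 + 2*k**3/5 + 4*k**2/5 + 2*k/5 - 3/10.
f must satisfy (1)·f(k+1) − (1)·f(k) = k**4 + 2*k**3/5 + 4*k**2/5 + 2*k/5 - 3/10.
From deg A=0, deg B=0, deg C=4: d=5.
Match coefficients ⇒ f(k) = k*(2*k**4 - 4*k**3 + 4*k**2 - k - 4)/10.
So s_k = (B(k−1)f/C)·t_k = (k*(2*k**4 - 4*k**3 + 4*k**2 - k - 4)/(10*k**4 + 4*k**3 + 8*k**2 + 4*k - 3))·t_k = k*(2*k**4 - 4*k**3 + 4*k**2 - k - 4).
Check: Δs_k = 10*k**4 + 4*k**3 + 8*k**2 + 4*k - 3. ✓
Σ_(k=3)^(8) t_k = s_(9) − s_(3) = 94653 − (249) = 94404.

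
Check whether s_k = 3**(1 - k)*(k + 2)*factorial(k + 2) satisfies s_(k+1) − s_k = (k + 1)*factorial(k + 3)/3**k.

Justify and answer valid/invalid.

s_(k+1) = (k + 3)*factorial(k + 3)/3**k
s_(k+1) − s_k = (k**2 + 3*k + 3)*factorial(k + 2)/3**k
(s_(k+1) − s_k) − t_k = -k*factorial(k + 2)/3**k

Invalid: residual -k*factorial(k + 2)/3**k ≠ 0.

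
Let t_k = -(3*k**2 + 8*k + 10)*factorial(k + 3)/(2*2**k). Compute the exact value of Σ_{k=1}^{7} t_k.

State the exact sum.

Ratio r(k) = (k + 4)*(8*k + 3*(k + 1)**2 + 18)/(2*(3*k**2 + 8*k + 10)).
So A=k/2 + 2 and B=1, with C=k**2 + 8*k/3 + 10/3.
f must satisfy (k/2 + 2)·f(k+1) − (1)·f(k) = k**2 + 8*k/3 + 10/3.
Bound: deg f ≤ 1.
Match coefficients ⇒ f(k) = 2*(3*k - 1)/3.
R(k) = B(k−1)·f(k)/C(k) = 2*(3*k - 1)/(3*k**2 + 8*k + 10); s_k = R·t_k = -(3*k - 1)*factorial(k + 3)/2**k.
Verify: -(3*k**2 + 8*k + 10)*factorial(k + 3)/(2*2**k) matches t_k.
Telescoping: Σ = s_(8) − s_(1) = -3586275 − (-24) = -3586251.

Σ = -3586251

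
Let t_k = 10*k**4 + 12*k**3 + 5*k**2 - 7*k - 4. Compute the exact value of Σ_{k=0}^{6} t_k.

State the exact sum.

Σ = 28322

Compute t_(k+1)/t_k: get (10*k**4 + 52*k**3 + 101*k**2 + 79*k + 16)/(10*k**4 + 12*k**3 + 5*k**2 - 7*k - 4).
Take A(k)=1, B(k)=1, C(k)=k**4 + 6*k**3/5 + k**2/2 - 7*k/10 - 2/5.
Solve (1)·f(k+1) − (1)·f(k) = k**4 + 6*k**3/5 + k**2/2 - 7*k/10 - 2/5.
From deg A=0, deg B=0, deg C=4: d=5.
A polynomial solution: f(k) = k**2*(2*k**3 - 2*k**2 - k - 3)/10.
Then R = B(k−1)f/C = k**2*(2*k**3 - 2*k**2 - k - 3)/(10*k**4 + 12*k**3 + 5*k**2 - 7*k - 4), so s_k = R(k)·t_k = k**2*(2*k**3 - 2*k**2 - k - 3).
Verify: 10*k**4 + 12*k**3 + 5*k**2 - 7*k - 4 matches t_k.
Telescoping: Σ = s_(7) − s_(0) = 28322 − (0) = 28322.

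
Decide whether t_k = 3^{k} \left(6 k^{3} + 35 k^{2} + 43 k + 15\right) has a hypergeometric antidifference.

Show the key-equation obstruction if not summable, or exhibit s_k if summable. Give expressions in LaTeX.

t_(k+1)/t_k = 3*(6*k**3 + 53*k**2 + 131*k + 99)/(6*k**3 + 35*k**2 + 43*k + 15).
Gosper form: A/B · C(k+1)/C(k) with A=3, B=1, C=k**3 + 35*k**2/6 + 43*k/6 + 5/2.
Key eq: (3)·f(k+1) = (1)·f(k) + (k**3 + 35*k**2/6 + 43*k/6 + 5/2).
Bound: deg f ≤ 3.
Match coefficients ⇒ f(k) = (3*k**3 + 4*k**2 - 4*k + 3)/6.
Certificate R = B(k−1)f/C = (3*k**3 + 4*k**2 - 4*k + 3)/((6*k + 5)*(k**2 + 5*k + 3)) gives s_k = 3**k*(3*k**3 + 4*k**2 - 4*k + 3).
s_(k+1) − s_k = 3**k*(6*k**3 + 35*k**2 + 43*k + 15) = t_k.

Yes. s_k = 3^{k} \left(3 k^{3} + 4 k^{2} - 4 k + 3\right).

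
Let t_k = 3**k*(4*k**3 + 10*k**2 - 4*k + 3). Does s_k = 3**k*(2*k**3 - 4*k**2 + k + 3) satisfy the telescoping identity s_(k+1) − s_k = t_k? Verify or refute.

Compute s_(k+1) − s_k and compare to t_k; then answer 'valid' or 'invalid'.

s_(k+1) = 3**(k + 1)*(2*k**3 + 2*k**2 - k + 2)
s_(k+1) − s_k = 3**k*(4*k**3 + 10*k**2 - 4*k + 3)
(s_(k+1) − s_k) − t_k = 0

Valid — Δs_k = t_k.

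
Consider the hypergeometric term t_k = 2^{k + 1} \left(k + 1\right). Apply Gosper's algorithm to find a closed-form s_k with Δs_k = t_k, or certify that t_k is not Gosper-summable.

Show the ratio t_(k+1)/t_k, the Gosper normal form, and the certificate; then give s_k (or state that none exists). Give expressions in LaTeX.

s_k = 2^{k + 1} \left(k - 1\right)

The ratio is 2*(k + 2)/(k + 1).
Factor: A=2; B=1; C=k + 1.
Solve (2)·f(k+1) − (1)·f(k) = k + 1.
Bound: deg f ≤ 1.
Coefficient equations give f(k) = k - 1.
Certificate R = B(k−1)f/C = (k - 1)/(k + 1) gives s_k = 2**(k + 1)*(k - 1).
Verify: 2**(k + 1)*(k + 1) matches t_k.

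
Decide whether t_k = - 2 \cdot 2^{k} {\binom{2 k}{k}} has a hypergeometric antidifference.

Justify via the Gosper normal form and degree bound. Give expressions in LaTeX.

No. Not Gosper-summable.

r(k) = 4*(2*k + 1)/(k + 1) after simplifying.
A = 8*k + 4, B = k + 1, C = 1.
Solve (8*k + 4)·f(k+1) − (k)·f(k) = 1.
d = -1 from the (1,1,0) case.
Bound -1 < 0, so the key equation has no polynomial solution.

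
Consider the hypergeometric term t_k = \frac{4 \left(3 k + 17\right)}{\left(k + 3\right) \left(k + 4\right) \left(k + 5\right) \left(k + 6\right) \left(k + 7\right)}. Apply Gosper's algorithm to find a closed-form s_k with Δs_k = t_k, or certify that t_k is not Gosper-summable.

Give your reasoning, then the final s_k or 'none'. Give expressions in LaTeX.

s_k = \frac{k \left(k^{2} + 13 k + 54\right)}{18 \left(k^{3} + 13 k^{2} + 54 k + 72\right)}

Step 1: r(k) = (k + 3)*(3*k + 20)/((k + 8)*(3*k + 17)).
Factor: A=k + 3; B=k + 8; C=k + 17/3.
Solve (k + 3)·f(k+1) − (k + 7)·f(k) = k + 17/3.
Degrees (1,1,1) ⇒ d ≤ 4.
Solving with deg f ≤ 4: f(k) = k*(k + 5)*(k**2 + 13*k + 54)/216.
Then R = B(k−1)f/C = k*(k + 5)*(k + 7)*(k**2 + 13*k + 54)/(72*(3*k + 17)), so s_k = R(k)·t_k = k*(k**2 + 13*k + 54)/(18*(k**3 + 13*k**2 + 54*k + 72)).
s_(k+1) − s_k = 4*(3*k + 17)/(k**5 + 25*k**4 + 245*k**3 + 1175*k**2 + 2754*k + 2520) = t_k.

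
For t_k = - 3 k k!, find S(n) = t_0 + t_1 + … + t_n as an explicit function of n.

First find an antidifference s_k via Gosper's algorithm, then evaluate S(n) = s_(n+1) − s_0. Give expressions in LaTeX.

Step 1: r(k) = (k + 1)**2/k.
A = k + 1, B = 1, C = k.
Solve (k + 1)·f(k+1) − (1)·f(k) = k.
Degrees (1,0,1) ⇒ d ≤ 0.
Match coefficients ⇒ f(k) = 1.
Then R = B(k−1)f/C = 1/k, so s_k = R(k)·t_k = -3*factorial(k).
Check: Δs_k = -3*k*factorial(k). ✓
Evaluate: s_(n+1) = -3*factorial(n + 1); subtract s_(0) = -3 ⇒ S(n) = 3 - 3*factorial(n + 1).

S(n) = 3 - 3 \left(n + 1\right)!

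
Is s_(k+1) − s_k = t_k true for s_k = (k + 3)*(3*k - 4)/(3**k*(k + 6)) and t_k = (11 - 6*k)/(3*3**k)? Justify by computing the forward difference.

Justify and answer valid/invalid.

Invalid: residual 2*(3*k**2 + 17*k - 39)/(3**k*(k**2 + 13*k + 42)) ≠ 0.

s_(k+1) = (k + 4)*(3*k - 1)/(3*3**k*(k + 7))
s_(k+1) − s_k = (-6*k**3 - 49*k**2 - 7*k + 228)/(3*3**k*(k**2 + 13*k + 42))
(s_(k+1) − s_k) − t_k = 2*(3*k**2 + 17*k - 39)/(3**k*(k**2 + 13*k + 42))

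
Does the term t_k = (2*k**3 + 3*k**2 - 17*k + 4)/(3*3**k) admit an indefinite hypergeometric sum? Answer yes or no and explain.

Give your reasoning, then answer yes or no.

Yes. s_k = (-k**3 - 3*k**2 + 4*k - 2)/3**k.

Step 1: r(k) = (2*k**3 + 9*k**2 - 5*k - 8)/(3*(2*k**3 + 3*k**2 - 17*k + 4)).
So A=1/3 and B=1, with C=k**3 + 3*k**2/2 - 17*k/2 + 2.
Need (1/3)·f(k+1) − (1)·f(k) = k**3 + 3*k**2/2 - 17*k/2 + 2.
From deg A=0, deg B=0, deg C=3: d=3.
A polynomial solution: f(k) = -3*(k**3 + 3*k**2 - 4*k + 2)/2.
So s_k = (B(k−1)f/C)·t_k = (-3*(k**3 + 3*k**2 - 4*k + 2)/(2*k**3 + 3*k**2 - 17*k + 4))·t_k = (-k**3 - 3*k**2 + 4*k - 2)/3**k.
Δs = (2*k**3 + 3*k**2 - 17*k + 4)/(3*3**k), as required.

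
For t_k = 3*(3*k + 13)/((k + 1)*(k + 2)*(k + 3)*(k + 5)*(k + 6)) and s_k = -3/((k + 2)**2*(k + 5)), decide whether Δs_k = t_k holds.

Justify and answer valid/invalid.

s_(k+1) = -3/((k + 3)**2*(k + 6))
s_(k+1) − s_k = -3/((k + 3)**2*(k + 6)) + 3/((k + 2)**2*(k + 5))
(s_(k+1) − s_k) − t_k = 12*(-k**2 - 7*k - 11)/(k**7 + 22*k**6 + 198*k**5 + 944*k**4 + 2573*k**3 + 4002*k**2 + 3276*k + 1080)

Invalid: residual 12*(-k**2 - 7*k - 11)/(k**7 + 22*k**6 + 198*k**5 + 944*k**4 + 2573*k**3 + 4002*k**2 + 3276*k + 1080) ≠ 0.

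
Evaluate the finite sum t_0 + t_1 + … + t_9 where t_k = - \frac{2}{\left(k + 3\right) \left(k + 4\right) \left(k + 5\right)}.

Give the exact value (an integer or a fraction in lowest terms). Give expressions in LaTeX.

Σ = -85/1092

Ratio r(k) = (k + 3)/(k + 6).
Factor: A=k + 3; B=k + 6; C=1.
Need (k + 3)·f(k+1) − (k + 5)·f(k) = 1.
Degrees (1,1,0) ⇒ d ≤ 2.
Solve for f: f(k) = k*(k + 7)/24 (degree 2 ≤ 2).
Then R = B(k−1)f/C = k*(k + 5)*(k + 7)/24, so s_k = R(k)·t_k = k*(-k - 7)/(12*(k + 3)*(k + 4)).
Verify: -2/(k**3 + 12*k**2 + 47*k + 60) matches t_k.
Σ_(k=0)^(9) t_k = s_(10) − s_(0) = -85/1092 − (0) = -85/1092.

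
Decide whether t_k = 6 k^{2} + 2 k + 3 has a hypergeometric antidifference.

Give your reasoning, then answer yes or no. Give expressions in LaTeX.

Yes. s_k = k \left(2 k^{2} - 2 k + 3\right).

Step 1: r(k) = (6*k**2 + 14*k + 11)/(6*k**2 + 2*k + 3).
Normal form (A,B,C) = (1, 1, k**2 + k/3 + 1/2).
Need (1)·f(k+1) − (1)·f(k) = k**2 + k/3 + 1/2.
d = 3 from the (0,0,2) case.
Match coefficients ⇒ f(k) = k*(2*k**2 - 2*k + 3)/6.
Get s_k = R·t_k = k*(2*k**2 - 2*k + 3) with R(k) = B(k−1)f(k)/C(k) = k*(2*k**2 - 2*k + 3)/(6*k**2 + 2*k + 3).
s_(k+1) − s_k = 6*k**2 + 2*k + 3 = t_k.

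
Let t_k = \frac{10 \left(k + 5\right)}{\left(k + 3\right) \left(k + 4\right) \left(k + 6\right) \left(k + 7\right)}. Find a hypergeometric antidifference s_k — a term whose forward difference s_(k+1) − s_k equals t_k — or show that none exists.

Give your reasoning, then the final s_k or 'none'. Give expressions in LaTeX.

s_k = \frac{5 k \left(k + 9\right)}{18 \left(k^{2} + 9 k + 18\right)}

Step 1: r(k) = (k + 3)*(k + 6)**2/((k + 5)**2*(k + 8)).
Gosper form: A/B · C(k+1)/C(k) with A=k + 3, B=k + 8, C=k**2 + 10*k + 25.
Set up (k + 3)·f(k+1) − (k + 7)·f(k) − (k**2 + 10*k + 25) = 0.
From deg A=1, deg B=1, deg C=2: d=4.
Coefficient equations give f(k) = k*(k + 4)*(k + 5)*(k + 9)/36.
R(k) = B(k−1)·f(k)/C(k) = k*(k + 4)*(k + 7)*(k + 9)/(36*(k + 5)); s_k = R·t_k = 5*k*(k + 9)/(18*(k**2 + 9*k + 18)).
s_(k+1) − s_k = 10*(k + 5)/(k**4 + 20*k**3 + 145*k**2 + 450*k + 504) = t_k.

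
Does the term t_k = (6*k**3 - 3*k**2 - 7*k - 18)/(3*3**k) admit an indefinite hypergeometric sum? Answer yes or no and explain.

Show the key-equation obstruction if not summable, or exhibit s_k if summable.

The ratio is (6*k**3 + 15*k**2 + 5*k - 22)/(3*(6*k**3 - 3*k**2 - 7*k - 18)).
A = 1/3, B = 1, C = k**3 - k**2/2 - 7*k/6 - 3.
Need (1/3)·f(k+1) − (1)·f(k) = k**3 - k**2/2 - 7*k/6 - 3.
From deg A=0, deg B=0, deg C=3: d=3.
Solving with deg f ≤ 3: f(k) = -(3*k**3 + 3*k**2 + 4*k - 4)/2.
So s_k = (B(k−1)f/C)·t_k = (-3*(3*k**3 + 3*k**2 + 4*k - 4)/(6*k**3 - 3*k**2 - 7*k - 18))·t_k = (-3*k**3 - 3*k**2 - 4*k + 4)/3**k.
Verify: (6*k**3 - 3*k**2 - 7*k - 18)/(3*3**k) matches t_k.

Yes. s_k = (-3*k**3 - 3*k**2 - 4*k + 4)/3**k.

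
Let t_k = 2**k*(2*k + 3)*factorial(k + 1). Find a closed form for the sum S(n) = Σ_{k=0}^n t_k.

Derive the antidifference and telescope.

S(n) = 2*2**n*factorial(n + 2) - 1

t_(k+1)/t_k = 2*(k + 2)*(2*k + 5)/(2*k + 3).
A = 2*k + 4, B = 1, C = k + 3/2.
Key eq: (2*k + 4)·f(k+1) = (1)·f(k) + (k + 3/2).
deg f ≤ 0 (via 1,0,1).
Solving with deg f ≤ 0: f(k) = 1/2.
Certificate R = B(k−1)f/C = 1/(2*k + 3) gives s_k = 2**k*factorial(k + 1).
Verify: 2**k*(2*k + 3)*factorial(k + 1) matches t_k.
s_(n+1) = 2**(n + 1)*factorial(n + 2) and s_(0) = 1, so S(n) = 2*2**n*factorial(n + 2) - 1.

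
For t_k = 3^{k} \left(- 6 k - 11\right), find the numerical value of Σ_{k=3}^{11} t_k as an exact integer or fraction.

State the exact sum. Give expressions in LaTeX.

Σ = -19663047

t_(k+1)/t_k = 3*(6*k + 17)/(6*k + 11).
Normal form (A,B,C) = (3, 1, k + 11/6).
Solve (3)·f(k+1) − (1)·f(k) = k + 11/6.
d = 1 from the (0,0,1) case.
Match coefficients ⇒ f(k) = (3*k + 1)/6.
Certificate R = B(k−1)f/C = (3*k + 1)/(6*k + 11) gives s_k = 3**k*(-3*k - 1).
Check: Δs_k = 3**k*(-6*k - 11). ✓
Sum = s_(12) − s_(3); s_(12) = -19663317, s_(3) = -270 ⇒ -19663047.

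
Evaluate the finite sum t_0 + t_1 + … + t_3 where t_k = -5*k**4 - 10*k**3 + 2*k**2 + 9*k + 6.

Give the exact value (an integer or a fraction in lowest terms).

Σ = -744

r(k) = (5*k**4 + 30*k**3 + 58*k**2 + 37*k - 2)/(5*k**4 + 10*k**3 - 2*k**2 - 9*k - 6) after simplifying.
Normal form (A,B,C) = (1, 1, k**4 + 2*k**3 - 2*k**2/5 - 9*k/5 - 6/5).
Solve (1)·f(k+1) − (1)·f(k) = k**4 + 2*k**3 - 2*k**2/5 - 9*k/5 - 6/5.
Bound: deg f ≤ 5.
Coefficient equations give f(k) = k*(k + 2)*(k**3 - 2*k**2 - 1)/5.
Get s_k = R·t_k = k*(-k**4 + 4*k**2 + k + 2) with R(k) = B(k−1)f(k)/C(k) = k*(k + 2)*(k**3 - 2*k**2 - 1)/(5*k**4 + 10*k**3 - 2*k**2 - 9*k - 6).
Δs = -5*k**4 - 10*k**3 + 2*k**2 + 9*k + 6, as required.
Evaluate s at k=4 and k=0: -744 and 0; difference -744.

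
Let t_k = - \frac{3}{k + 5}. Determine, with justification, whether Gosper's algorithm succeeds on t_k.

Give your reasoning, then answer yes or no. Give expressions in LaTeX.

No. Not Gosper-summable.

t_(k+1)/t_k = (k + 5)/(k + 6).
Take A(k)=k + 5, B(k)=k + 6, C(k)=1.
Set up (k + 5)·f(k+1) − (k + 5)·f(k) − (1) = 0.
From deg A=1, deg B=1, deg C=0: d=0.
f = c0 ⇒ A·f(k+1) − B(k−1)·f(k) − C = -1. The system {-1 = 0} is inconsistent; no antidifference.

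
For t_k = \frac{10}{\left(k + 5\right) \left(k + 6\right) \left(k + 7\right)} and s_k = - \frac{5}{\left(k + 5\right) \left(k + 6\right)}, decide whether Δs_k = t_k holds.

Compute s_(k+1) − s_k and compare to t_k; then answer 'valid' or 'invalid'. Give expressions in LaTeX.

Valid — Δs_k = t_k.

s_(k+1) = -5/((k + 6)*(k + 7))
s_(k+1) − s_k = 10/(k**3 + 18*k**2 + 107*k + 210)
(s_(k+1) − s_k) − t_k = 0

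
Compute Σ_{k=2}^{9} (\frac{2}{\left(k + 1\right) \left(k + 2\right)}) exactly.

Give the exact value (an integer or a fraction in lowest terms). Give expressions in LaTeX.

Ratio r(k) = (k + 1)/(k + 3).
Gosper form: A/B · C(k+1)/C(k) with A=k + 1, B=k + 3, C=1.
Solve (k + 1)·f(k+1) − (k + 2)·f(k) = 1.
From deg A=1, deg B=1, deg C=0: d=1.
A polynomial solution: f(k) = k.
Get s_k = R·t_k = 2*k/(k + 1) with R(k) = B(k−1)f(k)/C(k) = k*(k + 2).
Check: Δs_k = 2/(k**2 + 3*k + 2). ✓
Σ_(k=2)^(9) t_k = s_(10) − s_(2) = 20/11 − (4/3) = 16/33.

Σ = 16/33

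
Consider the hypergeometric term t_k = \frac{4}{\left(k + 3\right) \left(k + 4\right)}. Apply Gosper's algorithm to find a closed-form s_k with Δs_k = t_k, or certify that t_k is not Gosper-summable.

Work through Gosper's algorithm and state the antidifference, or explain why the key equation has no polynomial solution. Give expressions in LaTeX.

The ratio is (k + 3)/(k + 5).
A = k + 3, B = k + 5, C = 1.
Need (k + 3)·f(k+1) − (k + 4)·f(k) = 1.
deg f ≤ 1 (via 1,1,0).
Solve for f: f(k) = k/3 (degree 1 ≤ 1).
Then R = B(k−1)f/C = k*(k + 4)/3, so s_k = R(k)·t_k = 4*k/(3*(k + 3)).
Δs = 4/(k**2 + 7*k + 12), as required.

s_k = \frac{4 k}{3 \left(k + 3\right)}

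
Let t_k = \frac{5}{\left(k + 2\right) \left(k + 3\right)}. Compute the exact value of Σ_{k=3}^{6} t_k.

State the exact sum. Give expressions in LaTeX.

The ratio is (k + 2)/(k + 4).
A = k + 2, B = k + 4, C = 1.
Set up (k + 2)·f(k+1) − (k + 3)·f(k) − (1) = 0.
Bound: deg f ≤ 1.
Solve for f: f(k) = k/2 (degree 1 ≤ 1).
Then R = B(k−1)f/C = k*(k + 3)/2, so s_k = R(k)·t_k = 5*k/(2*(k + 2)).
Check: Δs_k = 5/(k**2 + 5*k + 6). ✓
Telescoping: Σ = s_(7) − s_(3) = 35/18 − (3/2) = 4/9.

Σ = 4/9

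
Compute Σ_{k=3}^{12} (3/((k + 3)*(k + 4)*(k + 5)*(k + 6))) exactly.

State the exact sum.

Σ = 95/34272

The ratio is (k + 3)/(k + 7).
Factor: A=k + 3; B=k + 7; C=1.
Need (k + 3)·f(k+1) − (k + 6)·f(k) = 1.
From deg A=1, deg B=1, deg C=0: d=3.
Coefficient equations give f(k) = k*(k**2 + 12*k + 47)/180.
Then R = B(k−1)f/C = k*(k + 6)*(k**2 + 12*k + 47)/180, so s_k = R(k)·t_k = k*(k**2 + 12*k + 47)/(60*(k + 3)*(k + 4)*(k + 5)).
s_(k+1) − s_k = 3/(k**4 + 18*k**3 + 119*k**2 + 342*k + 360) = t_k.
Σ_(k=3)^(12) t_k = s_(13) − s_(3) = 403/24480 − (23/1680) = 95/34272.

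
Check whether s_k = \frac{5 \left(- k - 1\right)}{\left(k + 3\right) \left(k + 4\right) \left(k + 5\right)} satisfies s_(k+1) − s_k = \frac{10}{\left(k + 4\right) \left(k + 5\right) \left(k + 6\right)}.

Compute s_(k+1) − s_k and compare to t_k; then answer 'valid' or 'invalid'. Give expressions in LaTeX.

s_(k+1) = 5*(-k - 2)/((k + 4)*(k + 5)*(k + 6))
s_(k+1) − s_k = 10*k/(k**4 + 18*k**3 + 119*k**2 + 342*k + 360)
(s_(k+1) − s_k) − t_k = -30/(k**4 + 18*k**3 + 119*k**2 + 342*k + 360)

Invalid: residual - \frac{30}{k^{4} + 18 k^{3} + 119 k^{2} + 342 k + 360} ≠ 0.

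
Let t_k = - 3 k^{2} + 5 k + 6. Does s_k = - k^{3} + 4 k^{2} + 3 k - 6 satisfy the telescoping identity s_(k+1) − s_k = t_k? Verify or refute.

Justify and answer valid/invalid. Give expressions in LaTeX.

valid; difference matches t_k

s_(k+1) = k*(-k**2 + k + 8)
s_(k+1) − s_k = -3*k**2 + 5*k + 6
(s_(k+1) − s_k) − t_k = 0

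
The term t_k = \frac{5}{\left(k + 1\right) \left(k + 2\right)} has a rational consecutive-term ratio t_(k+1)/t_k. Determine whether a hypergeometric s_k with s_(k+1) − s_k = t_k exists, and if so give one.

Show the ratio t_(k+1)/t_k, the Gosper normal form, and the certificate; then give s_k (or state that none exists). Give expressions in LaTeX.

s_k = \frac{5 k}{k + 1}

Step 1: r(k) = (k + 1)/(k + 3).
Normal form (A,B,C) = (k + 1, k + 3, 1).
f must satisfy (k + 1)·f(k+1) − (k + 2)·f(k) = 1.
d = 1 from the (1,1,0) case.
Coefficient equations give f(k) = k.
R(k) = B(k−1)·f(k)/C(k) = k*(k + 2); s_k = R·t_k = 5*k/(k + 1).
s_(k+1) − s_k = 5/(k**2 + 3*k + 2) = t_k.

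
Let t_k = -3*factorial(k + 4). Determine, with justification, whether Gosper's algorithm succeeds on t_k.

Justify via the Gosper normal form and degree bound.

r(k) = k + 5 after simplifying.
Normal form (A,B,C) = (k + 5, 1, 1).
Solve (k + 5)·f(k+1) − (1)·f(k) = 1.
d = -1 from the (1,0,0) case.
Bound -1 < 0, so the key equation has no polynomial solution.

No; the degree bound rules out any f.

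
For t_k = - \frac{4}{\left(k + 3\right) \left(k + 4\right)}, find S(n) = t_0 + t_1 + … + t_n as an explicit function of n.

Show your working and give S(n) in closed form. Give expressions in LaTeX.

S(n) = \frac{4 \left(- n - 1\right)}{3 \left(n + 4\right)}

Compute t_(k+1)/t_k: get (k + 3)/(k + 5).
Factor: A=k + 3; B=k + 5; C=1.
Need (k + 3)·f(k+1) − (k + 4)·f(k) = 1.
From deg A=1, deg B=1, deg C=0: d=1.
Coefficient equations give f(k) = k/3.
R(k) = B(k−1)·f(k)/C(k) = k*(k + 4)/3; s_k = R·t_k = -4*k/(3*k + 9).
Δs = -4/(k**2 + 7*k + 12), as required.
Evaluate: s_(n+1) = 4*(-n - 1)/(3*(n + 4)); subtract s_(0) = 0 ⇒ S(n) = 4*(-n - 1)/(3*(n + 4)).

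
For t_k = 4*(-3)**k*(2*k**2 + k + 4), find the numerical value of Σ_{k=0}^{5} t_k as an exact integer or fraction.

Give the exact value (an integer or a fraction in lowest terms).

Ratio r(k) = 3*(-2*k**2 - 5*k - 7)/(2*k**2 + k + 4).
A = -3, B = 1, C = k**2 + k/2 + 2.
Key eq: (-3)·f(k+1) = (1)·f(k) + (k**2 + k/2 + 2).
deg f ≤ 2 (via 0,0,2).
Coefficient equations give f(k) = -(k**2 - k + 2)/4.
Get s_k = R·t_k = 2*(-3)**k*(-k**2 + k - 2) with R(k) = B(k−1)f(k)/C(k) = -(k**2 - k + 2)/(2*(2*k**2 + k + 4)).
Verify: 4*(-3)**k*(2*k**2 + k + 4) matches t_k.
Sum = s_(6) − s_(0); s_(6) = -46656, s_(0) = -4 ⇒ -46652.

Σ = -46652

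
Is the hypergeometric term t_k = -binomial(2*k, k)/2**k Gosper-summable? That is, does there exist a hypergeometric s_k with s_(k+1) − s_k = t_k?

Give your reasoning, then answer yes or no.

The ratio is (2*k + 1)/(k + 1).
Factor: A=2*k + 1; B=k + 1; C=1.
Key eq: (2*k + 1)·f(k+1) = (k)·f(k) + (1).
From deg A=1, deg B=1, deg C=0: d=-1.
d = -1 < 0 ⇒ no nonzero polynomial f; not summable.

No; the degree bound rules out any f.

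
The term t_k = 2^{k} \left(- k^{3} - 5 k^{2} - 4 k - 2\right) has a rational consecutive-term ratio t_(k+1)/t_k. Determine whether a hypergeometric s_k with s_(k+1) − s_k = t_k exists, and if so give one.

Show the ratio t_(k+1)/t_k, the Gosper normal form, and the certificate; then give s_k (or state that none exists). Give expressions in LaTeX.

s_k = 2^{k} \left(- k^{3} + k^{2} - 2 k + 2\right)

Compute t_(k+1)/t_k: get 2*(k**3 + 8*k**2 + 17*k + 12)/(k**3 + 5*k**2 + 4*k + 2).
Factor: A=2; B=1; C=k**3 + 5*k**2 + 4*k + 2.
Solve (2)·f(k+1) − (1)·f(k) = k**3 + 5*k**2 + 4*k + 2.
Bound: deg f ≤ 3.
Coefficient equations give f(k) = (k - 1)*(k**2 + 2).
Certificate R = B(k−1)f/C = (k - 1)*(k**2 + 2)/(k**3 + 5*k**2 + 4*k + 2) gives s_k = 2**k*(-k**3 + k**2 - 2*k + 2).
Check: Δs_k = 2**k*(-k**3 - 5*k**2 - 4*k - 2). ✓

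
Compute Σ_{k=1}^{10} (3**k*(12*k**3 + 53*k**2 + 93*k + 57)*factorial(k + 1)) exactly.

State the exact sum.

Σ = 44123922146303940

t_(k+1)/t_k = 3*(12*k**4 + 113*k**3 + 413*k**2 + 685*k + 430)/(12*k**3 + 53*k**2 + 93*k + 57).
So A=3*k + 6 and B=1, with C=k**3 + 53*k**2/12 + 31*k/4 + 19/4.
f must satisfy (3*k + 6)·f(k+1) − (1)·f(k) = k**3 + 53*k**2/12 + 31*k/4 + 19/4.
Degrees (1,0,3) ⇒ d ≤ 2.
Match coefficients ⇒ f(k) = (4*k**2 + 3*k + 3)/12.
R(k) = B(k−1)·f(k)/C(k) = (4*k**2 + 3*k + 3)/(12*k**3 + 53*k**2 + 93*k + 57); s_k = R·t_k = 3**k*(4*k**2 + 3*k + 3)*factorial(k + 1).
Δs = 3**k*(12*k**3 + 53*k**2 + 93*k + 57)*factorial(k + 1), as required.
Evaluate s at k=11 and k=1: 44123922146304000 and 60; difference 44123922146303940.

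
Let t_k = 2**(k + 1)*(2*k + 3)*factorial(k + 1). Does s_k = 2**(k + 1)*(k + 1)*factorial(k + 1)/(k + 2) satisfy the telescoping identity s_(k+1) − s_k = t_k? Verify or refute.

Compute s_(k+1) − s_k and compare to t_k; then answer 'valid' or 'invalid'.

Invalid: residual -2**(k + 1)*(k + 1)*(2*k + 5)*factorial(k + 1)/((k + 2)*(k + 3)) ≠ 0.

s_(k+1) = 2**(k + 2)*(k + 2)*factorial(k + 2)/(k + 3)
s_(k+1) − s_k = 2**(k + 1)*(2*k**3 + 11*k**2 + 20*k + 13)*factorial(k + 1)/((k + 2)*(k + 3))
(s_(k+1) − s_k) − t_k = -2**(k + 1)*(k + 1)*(2*k + 5)*factorial(k + 1)/((k + 2)*(k + 3))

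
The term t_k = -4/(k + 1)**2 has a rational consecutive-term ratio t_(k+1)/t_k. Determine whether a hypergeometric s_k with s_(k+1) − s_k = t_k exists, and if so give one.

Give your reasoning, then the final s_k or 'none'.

none — t_k is not Gosper-summable

r(k) = (k + 1)**2/(k + 2)**2 after simplifying.
A = k**2 + 2*k + 1, B = k**2 + 4*k + 4, C = 1.
Set up (k**2 + 2*k + 1)·f(k+1) − (k**2 + 2*k + 1)·f(k) − (1) = 0.
From deg A=2, deg B=2, deg C=0: d=0.
Put f(k) = c0: A·f(k+1) − B(k−1)·f(k) − C = -1; need -1 = 0 — inconsistent ⇒ no f, not summable.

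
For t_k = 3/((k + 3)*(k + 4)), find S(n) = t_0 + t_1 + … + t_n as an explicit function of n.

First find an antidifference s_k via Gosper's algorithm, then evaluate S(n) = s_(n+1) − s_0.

S(n) = (n + 1)/(n + 4)

Step 1: r(k) = (k + 3)/(k + 5).
Normal form (A,B,C) = (k + 3, k + 5, 1).
Set up (k + 3)·f(k+1) − (k + 4)·f(k) − (1) = 0.
Degrees (1,1,0) ⇒ d ≤ 1.
A polynomial solution: f(k) = k/3.
R(k) = B(k−1)·f(k)/C(k) = k*(k + 4)/3; s_k = R·t_k = k/(k + 3).
Verify: 3/(k**2 + 7*k + 12) matches t_k.
Telescope: S(n) = s_(n+1) − s_(0) = (n + 1)/(n + 4) − (0) = (n + 1)/(n + 4).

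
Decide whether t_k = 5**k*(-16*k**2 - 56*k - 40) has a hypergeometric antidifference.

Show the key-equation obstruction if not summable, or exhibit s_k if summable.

The ratio is 5*(2*k**2 + 11*k + 14)/(2*k**2 + 7*k + 5).
Gosper form: A/B · C(k+1)/C(k) with A=5, B=1, C=k**2 + 7*k/2 + 5/2.
f must satisfy (5)·f(k+1) − (1)·f(k) = k**2 + 7*k/2 + 5/2.
Bound: deg f ≤ 2.
Solve for f: f(k) = k*(k + 1)/4 (degree 2 ≤ 2).
R(k) = B(k−1)·f(k)/C(k) = k/(2*(2*k + 5)); s_k = R·t_k = -4*5**k*k*(k + 1).
s_(k+1) − s_k = 8*5**k*(-2*k - 5)*(k + 1) = t_k.

Yes. s_k = -4*5**k*k*(k + 1).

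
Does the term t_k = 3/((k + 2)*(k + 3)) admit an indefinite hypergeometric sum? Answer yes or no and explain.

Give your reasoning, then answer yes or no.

Yes. s_k = 3*k/(2*(k + 2)).

The ratio is (k + 2)/(k + 4).
Normal form (A,B,C) = (k + 2, k + 4, 1).
Solve (k + 2)·f(k+1) − (k + 3)·f(k) = 1.
From deg A=1, deg B=1, deg C=0: d=1.
Match coefficients ⇒ f(k) = k/2.
Certificate R = B(k−1)f/C = k*(k + 3)/2 gives s_k = 3*k/(2*(k + 2)).
Check: Δs_k = 3/(k**2 + 5*k + 6). ✓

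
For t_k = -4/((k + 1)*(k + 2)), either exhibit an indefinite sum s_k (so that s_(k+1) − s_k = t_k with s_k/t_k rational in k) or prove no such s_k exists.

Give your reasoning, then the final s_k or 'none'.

The ratio is (k + 1)/(k + 3).
Take A(k)=k + 1, B(k)=k + 3, C(k)=1.
Need (k + 1)·f(k+1) − (k + 2)·f(k) = 1.
From deg A=1, deg B=1, deg C=0: d=1.
Coefficient equations give f(k) = k.
So s_k = (B(k−1)f/C)·t_k = (k*(k + 2))·t_k = -4*k/(k + 1).
s_(k+1) − s_k = -4/(k**2 + 3*k + 2) = t_k.

s_k = -4*k/(k + 1)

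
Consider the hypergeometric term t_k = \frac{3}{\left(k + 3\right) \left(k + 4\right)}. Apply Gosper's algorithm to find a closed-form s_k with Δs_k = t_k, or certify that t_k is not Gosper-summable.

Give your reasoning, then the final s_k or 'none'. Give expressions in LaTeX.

r(k) = (k + 3)/(k + 5) after simplifying.
Normal form (A,B,C) = (k + 3, k + 5, 1).
Set up (k + 3)·f(k+1) − (k + 4)·f(k) − (1) = 0.
deg f ≤ 1 (via 1,1,0).
Match coefficients ⇒ f(k) = k/3.
R(k) = B(k−1)·f(k)/C(k) = k*(k + 4)/3; s_k = R·t_k = k/(k + 3).
Verify: 3/(k**2 + 7*k + 12) matches t_k.

s_k = \frac{k}{k + 3}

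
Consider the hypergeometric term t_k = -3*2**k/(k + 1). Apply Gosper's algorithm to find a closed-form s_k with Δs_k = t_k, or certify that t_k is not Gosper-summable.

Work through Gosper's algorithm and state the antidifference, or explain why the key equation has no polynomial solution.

Ratio r(k) = 2*(k + 1)/(k + 2).
Normal form (A,B,C) = (2*k + 2, k + 2, 1).
Need (2*k + 2)·f(k+1) − (k + 1)·f(k) = 1.
From deg A=1, deg B=1, deg C=0: d=-1.
deg f ≤ -1 is impossible — no certificate.

none (Gosper's algorithm certifies no s_k)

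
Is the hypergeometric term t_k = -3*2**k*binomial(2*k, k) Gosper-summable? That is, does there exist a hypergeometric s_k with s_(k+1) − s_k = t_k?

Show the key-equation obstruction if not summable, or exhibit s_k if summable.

t_(k+1)/t_k = 4*(2*k + 1)/(k + 1).
Take A(k)=8*k + 4, B(k)=k + 1, C(k)=1.
f must satisfy (8*k + 4)·f(k+1) − (k)·f(k) = 1.
From deg A=1, deg B=1, deg C=0: d=-1.
Negative degree bound (-1): no f exists, t_k not Gosper-summable.

No — t_k has no hypergeometric antidifference.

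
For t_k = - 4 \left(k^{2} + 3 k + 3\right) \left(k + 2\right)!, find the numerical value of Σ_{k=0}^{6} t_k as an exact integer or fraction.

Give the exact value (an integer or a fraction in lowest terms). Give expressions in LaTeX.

Ratio r(k) = (k + 3)*(3*k + (k + 1)**2 + 6)/(k**2 + 3*k + 3).
So A=k + 3 and B=1, with C=k**2 + 3*k + 3.
Solve (k + 3)·f(k+1) − (1)·f(k) = k**2 + 3*k + 3.
From deg A=1, deg B=0, deg C=2: d=1.
Coefficient equations give f(k) = k.
Get s_k = R·t_k = -4*k*factorial(k + 2) with R(k) = B(k−1)f(k)/C(k) = k/(k**2 + 3*k + 3).
Verify: -4*(k**2 + 3*k + 3)*factorial(k + 2) matches t_k.
Σ_(k=0)^(6) t_k = s_(7) − s_(0) = -10160640 − (0) = -10160640.

Σ = -10160640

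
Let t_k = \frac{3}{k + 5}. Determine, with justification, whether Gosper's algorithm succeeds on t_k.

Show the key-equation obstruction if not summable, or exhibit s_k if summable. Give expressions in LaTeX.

No — the linear system for f has no solution.

The ratio is (k + 5)/(k + 6).
Take A(k)=k + 5, B(k)=k + 6, C(k)=1.
Set up (k + 5)·f(k+1) − (k + 5)·f(k) − (1) = 0.
From deg A=1, deg B=1, deg C=0: d=0.
f = c0 ⇒ A·f(k+1) − B(k−1)·f(k) − C = -1. The system {-1 = 0} is inconsistent; no antidifference.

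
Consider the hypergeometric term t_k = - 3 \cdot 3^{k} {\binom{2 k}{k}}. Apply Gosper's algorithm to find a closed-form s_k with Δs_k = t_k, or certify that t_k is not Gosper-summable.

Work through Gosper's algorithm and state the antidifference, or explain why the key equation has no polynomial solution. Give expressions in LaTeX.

no hypergeometric antidifference exists

Compute t_(k+1)/t_k: get 6*(2*k + 1)/(k + 1).
Gosper form: A/B · C(k+1)/C(k) with A=12*k + 6, B=k + 1, C=1.
Set up (12*k + 6)·f(k+1) − (k)·f(k) − (1) = 0.
Degrees (1,1,0) ⇒ d ≤ -1.
Bound -1 < 0, so the key equation has no polynomial solution.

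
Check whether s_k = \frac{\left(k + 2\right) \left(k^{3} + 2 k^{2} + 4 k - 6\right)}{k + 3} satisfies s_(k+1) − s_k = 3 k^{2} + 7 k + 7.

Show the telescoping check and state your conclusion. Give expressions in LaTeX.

s_(k+1) = (k**4 + 8*k**3 + 26*k**2 + 34*k + 3)/(k + 4)
s_(k+1) − s_k = (3*k**4 + 26*k**3 + 78*k**2 + 109*k + 57)/(k**2 + 7*k + 12)
(s_(k+1) − s_k) − t_k = (-2*k**3 - 14*k**2 - 24*k - 27)/(k**2 + 7*k + 12)

Invalid: residual \frac{- 2 k^{3} - 14 k^{2} - 24 k - 27}{k^{2} + 7 k + 12} ≠ 0.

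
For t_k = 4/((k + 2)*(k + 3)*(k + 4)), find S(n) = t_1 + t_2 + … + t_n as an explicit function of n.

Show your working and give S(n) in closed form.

The ratio is (k + 2)/(k + 5).
Normal form (A,B,C) = (k + 2, k + 5, 1).
Set up (k + 2)·f(k+1) − (k + 4)·f(k) − (1) = 0.
deg f ≤ 2 (via 1,1,0).
Solve for f: f(k) = k*(k + 5)/12 (degree 2 ≤ 2).
Certificate R = B(k−1)f/C = k*(k + 4)*(k + 5)/12 gives s_k = k*(k + 5)/(3*(k + 2)*(k + 3)).
s_(k+1) − s_k = 4/(k**3 + 9*k**2 + 26*k + 24) = t_k.
Telescope: S(n) = s_(n+1) − s_(1) = (n**2 + 7*n + 6)/(3*(n**2 + 7*n + 12)) − (1/6) = n*(n + 7)/(6*(n**2 + 7*n + 12)).

S(n) = n*(n + 7)/(6*(n**2 + 7*n + 12))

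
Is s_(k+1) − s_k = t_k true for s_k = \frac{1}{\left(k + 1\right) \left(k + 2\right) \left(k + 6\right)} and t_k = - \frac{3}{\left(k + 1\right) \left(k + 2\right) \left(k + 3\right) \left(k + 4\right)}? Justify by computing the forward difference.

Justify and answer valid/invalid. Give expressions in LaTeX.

s_(k+1) = 1/((k + 2)*(k + 3)*(k + 7))
s_(k+1) − s_k = ((k + 1)*(k + 6) - (k + 3)*(k + 7))/((k + 1)*(k + 2)*(k + 3)*(k + 6)*(k + 7))
(s_(k+1) − s_k) − t_k = 6*(2*k + 11)/(k**6 + 23*k**5 + 207*k**4 + 925*k**3 + 2144*k**2 + 2412*k + 1008)

Invalid: residual \frac{6 \left(2 k + 11\right)}{k^{6} + 23 k^{5} + 207 k^{4} + 925 k^{3} + 2144 k^{2} + 2412 k + 1008} ≠ 0.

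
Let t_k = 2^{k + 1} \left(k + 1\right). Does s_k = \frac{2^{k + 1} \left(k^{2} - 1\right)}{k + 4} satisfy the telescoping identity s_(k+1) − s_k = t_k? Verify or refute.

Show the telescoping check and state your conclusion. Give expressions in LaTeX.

Invalid: residual \frac{6 \cdot 2^{k} \left(- k^{2} - 4 k - 5\right)}{k^{2} + 9 k + 20} ≠ 0.

s_(k+1) = 2**(k + 2)*k*(k + 2)/(k + 5)
s_(k+1) − s_k = 2**(k + 1)*(k**3 + 7*k**2 + 17*k + 5)/(k**2 + 9*k + 20)
(s_(k+1) − s_k) − t_k = 6*2**k*(-k**2 - 4*k - 5)/(k**2 + 9*k + 20)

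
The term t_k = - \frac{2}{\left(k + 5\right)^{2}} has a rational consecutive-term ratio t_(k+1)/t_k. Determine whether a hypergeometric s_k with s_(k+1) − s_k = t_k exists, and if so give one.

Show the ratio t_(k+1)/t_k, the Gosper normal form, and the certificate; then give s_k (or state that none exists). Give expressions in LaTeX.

none — t_k is not Gosper-summable

Step 1: r(k) = (k + 5)**2/(k + 6)**2.
Factor: A=k**2 + 10*k + 25; B=k**2 + 12*k + 36; C=1.
Need (k**2 + 10*k + 25)·f(k+1) − (k**2 + 10*k + 25)·f(k) = 1.
Degrees (2,2,0) ⇒ d ≤ 0.
Generic f = c0 gives residual -1; -1 = 0 cannot hold, so t_k is not Gosper-summable.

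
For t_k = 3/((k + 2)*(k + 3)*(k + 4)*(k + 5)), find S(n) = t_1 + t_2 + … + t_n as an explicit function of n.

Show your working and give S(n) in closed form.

S(n) = n*(n**2 + 12*n + 47)/(60*(n**3 + 12*n**2 + 47*n + 60))

r(k) = (k + 2)/(k + 6) after simplifying.
Factor: A=k + 2; B=k + 6; C=1.
f must satisfy (k + 2)·f(k+1) − (k + 5)·f(k) = 1.
deg f ≤ 3 (via 1,1,0).
Match coefficients ⇒ f(k) = k*(k**2 + 9*k + 26)/72.
R(k) = B(k−1)·f(k)/C(k) = k*(k + 5)*(k**2 + 9*k + 26)/72; s_k = R·t_k = k*(k**2 + 9*k + 26)/(24*(k + 2)*(k + 3)*(k + 4)).
Δs = 3/(k**4 + 14*k**3 + 71*k**2 + 154*k + 120), as required.
Σ_(k=1)^n t_k = s_(n+1) − s_(1) = ((n**3 + 12*n**2 + 47*n + 36)/(24*(n**3 + 12*n**2 + 47*n + 60))) − (1/40), i.e. n*(n**2 + 12*n + 47)/(60*(n**3 + 12*n**2 + 47*n + 60)).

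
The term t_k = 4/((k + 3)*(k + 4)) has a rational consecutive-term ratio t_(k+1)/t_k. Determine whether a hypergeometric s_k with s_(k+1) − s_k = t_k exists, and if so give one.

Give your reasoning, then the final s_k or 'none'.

Ratio r(k) = (k + 3)/(k + 5).
So A=k + 3 and B=k + 5, with C=1.
Set up (k + 3)·f(k+1) − (k + 4)·f(k) − (1) = 0.
d = 1 from the (1,1,0) case.
Solve for f: f(k) = k/3 (degree 1 ≤ 1).
Get s_k = R·t_k = 4*k/(3*(k + 3)) with R(k) = B(k−1)f(k)/C(k) = k*(k + 4)/3.
Δs = 4/(k**2 + 7*k + 12), as required.

s_k = 4*k/(3*(k + 3))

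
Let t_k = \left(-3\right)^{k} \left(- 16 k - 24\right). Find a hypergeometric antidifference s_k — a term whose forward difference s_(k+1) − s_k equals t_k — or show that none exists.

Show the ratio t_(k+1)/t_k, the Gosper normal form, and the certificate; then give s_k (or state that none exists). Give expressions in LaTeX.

s_k = \left(-3\right)^{k} \left(4 k + 3\right)

r(k) = 3*(-2*k - 5)/(2*k + 3) after simplifying.
So A=-3 and B=1, with C=k + 3/2.
Set up (-3)·f(k+1) − (1)·f(k) − (k + 3/2) = 0.
Degrees (0,0,1) ⇒ d ≤ 1.
Match coefficients ⇒ f(k) = -(4*k + 3)/16.
R(k) = B(k−1)·f(k)/C(k) = -(4*k + 3)/(8*(2*k + 3)); s_k = R·t_k = (-3)**k*(4*k + 3).
Verify: (-3)**k*(-16*k - 24) matches t_k.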